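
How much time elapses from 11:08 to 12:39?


End time in minutes: 12×60 + 39 = 759
Start time in minutes: 11×60 + 8 = 668
Difference = 759 - 668 = 91 minutes
= 1 hours 31 minutes

1h 31m


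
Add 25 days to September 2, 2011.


Start: September 2, 2011
Add 25 days
September 2 + 25 = September 27, 2011

September 27, 2011


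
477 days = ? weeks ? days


68 weeks 1 days

Weeks: 477 ÷ 7 = 68 remainder 1


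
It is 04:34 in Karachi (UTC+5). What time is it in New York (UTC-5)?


Time difference = UTC-5 - UTC+5 = -10 hours
New hour = (4 -10) mod 24
= -6 mod 24 = 18
Minutes unchanged → 18:34; -6 < 0 → previous day

18:34 (previous day)


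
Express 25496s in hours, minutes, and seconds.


Hours: 25496 ÷ 3600 = 7 remainder 296
Minutes: 296 ÷ 60 = 4 remainder 56
Seconds: 56

7h 4m 56s


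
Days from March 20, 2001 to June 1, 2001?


From March 20, 2001 to June 1, 2001
Rest of March 2001: 31 - 20 = 11
Full months: April 30, May 31
Days into June 2001: 1
Total = 11 + 30 + 31 + 1 = 73 days

73 days


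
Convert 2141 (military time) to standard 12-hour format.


9:41 PM

Hour: 21
21 - 12 = 9 → PM


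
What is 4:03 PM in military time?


Input: 4:03 PM
PM: 4 + 12 = 16

16:03


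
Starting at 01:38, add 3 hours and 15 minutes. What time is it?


Start: 98 minutes from midnight
Add: 195 minutes
Total: 293 minutes
Hours: 293 ÷ 60 = 4 remainder 53

04:53


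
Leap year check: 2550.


No

Rules: divisible by 4 AND (not by 100 OR by 400)
2550 ÷ 4 = 637 remainder 2 → not divisible by 4
Not divisible by 4 → not a leap year


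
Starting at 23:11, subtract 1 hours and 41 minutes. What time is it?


21:30

Start: 1391 minutes from midnight
Subtract: 101 minutes
Remaining: 1391 - 101 = 1290
Hours: 21, Minutes: 30


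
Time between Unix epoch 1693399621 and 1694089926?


Difference = 1694089926 - 1693399621 = 690305 seconds
In hours: 690305 / 3600 ≈ 191.8
In days: 690305 / 86400 ≈ 7.99

690305 seconds (191.8 hours / 7.99 days)


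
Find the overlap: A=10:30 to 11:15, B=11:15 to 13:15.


Meeting A: 630-675 (in minutes from midnight)
Meeting B: 675-795
Overlap start = max(630, 675) = 675
Overlap end = min(675, 795) = 675
Overlap = max(0, 675 - 675) = 0 min

0 minutes


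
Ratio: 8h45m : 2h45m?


Duration 1: 525 minutes
Duration 2: 165 minutes
Ratio = 525:165
GCD = 15
Simplified = 35:11
As a decimal: 35/11 ≈ 3.18

35:11 (3.18)


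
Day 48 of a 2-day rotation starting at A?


Shift B

Shifts: A, B
Start: A (index 0)
Day 48: (0 + 48 - 1) mod 2
= 47 mod 2
= 1
Index 1 → shift B


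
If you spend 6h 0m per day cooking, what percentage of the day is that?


Time: 360 minutes
Day: 1440 minutes
Percentage = (360/1440) × 100 = 25.0%

25.0%


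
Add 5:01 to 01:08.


06:09

Start: 68 minutes from midnight
Add: 301 minutes
Total: 369 minutes
Hours: 369 ÷ 60 = 6 remainder 9


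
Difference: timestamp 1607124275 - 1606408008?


Difference = 1607124275 - 1606408008 = 716267 seconds
In hours: 716267 / 3600 ≈ 199.0
In days: 716267 / 86400 ≈ 8.29

716267 seconds (199.0 hours / 8.29 days)


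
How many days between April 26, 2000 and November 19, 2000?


207 days

From April 26, 2000 to November 19, 2000
Rest of April 2000: 30 - 26 = 4
Full months: May 31, June 30, July 31, August 31, September 30, October 31
Days into November 2000: 19
Total = 4 + 31 + 30 + 31 + 31 + 30 + 31 + 19 = 207 days


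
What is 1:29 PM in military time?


Input: 1:29 PM
PM: 1 + 12 = 13

13:29


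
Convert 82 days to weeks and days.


11 weeks 5 days

Weeks: 82 ÷ 7 = 11 remainder 5


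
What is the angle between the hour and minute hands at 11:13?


Hour hand = 11×30 + 13×0.5 = 336.5°
Minute hand = 13×6 = 78°
Difference = |336.5 - 78| = 258.5°
Since > 180°: 360 - 258.5 = 101.5°

101.5°


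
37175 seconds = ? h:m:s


10h 19m 35s

Hours: 37175 ÷ 3600 = 10 remainder 1175
Minutes: 1175 ÷ 60 = 19 remainder 35
Seconds: 35


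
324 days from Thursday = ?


Start: Thursday (index 3)
(3 + 324) mod 7
= 327 mod 7
= 5
Index 5 → Saturday

Saturday


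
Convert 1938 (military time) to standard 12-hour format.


Hour: 19
19 - 12 = 7 → PM

7:38 PM


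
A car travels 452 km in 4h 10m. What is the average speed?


Distance: 452 km
Time: 4h 10m = 250 min = 250/60 = 25/6 hours
Speed = 452 ÷ (25/6) = 452 × 6 / 25 = 2712/25 ≈ 108.5 km/h

108.5 km/h


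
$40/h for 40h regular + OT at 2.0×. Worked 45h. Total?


Regular: 40h × $40 = $1600.00
Overtime: 45 - 40 = 5h
OT pay: 5h × $40 × 2.0 = $400.00
Total = $1600.00 + $400.00 = $2000.00

$2000.00


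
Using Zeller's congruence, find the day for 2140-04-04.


Zeller's congruence:
q=4, m=4, k=40, j=21
h = (4 + ⌊13×5/5⌋ + 40 + ⌊40/4⌋ + ⌊21/4⌋ - 2×21) mod 7
= (4 + 13 + 40 + 10 + 5 - 42) mod 7
= 30 mod 7 = 2
h=2 → Monday

Monday


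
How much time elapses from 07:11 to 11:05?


End time in minutes: 11×60 + 5 = 665
Start time in minutes: 7×60 + 11 = 431
Difference = 665 - 431 = 234 minutes
= 3 hours 54 minutes

3h 54m


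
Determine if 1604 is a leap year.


Rules: divisible by 4 AND (not by 100 OR by 400)
1604 ÷ 4 = 401 exactly → divisible by 4
1604 ÷ 100 = 16 remainder 4 → not divisible by 100
Divisible by 4 but not by 100 → leap year

Yes


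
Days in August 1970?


Month: August (month 8)
August has 31 days

31 days


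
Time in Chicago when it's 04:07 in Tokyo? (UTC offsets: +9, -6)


Time difference = UTC-6 - UTC+9 = -15 hours
New hour = (4 -15) mod 24
= -11 mod 24 = 13
Minutes unchanged → 13:07; -11 < 0 → previous day

13:07 (previous day)


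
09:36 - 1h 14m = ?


Start: 576 minutes from midnight
Subtract: 74 minutes
Remaining: 576 - 74 = 502
Hours: 8, Minutes: 22

08:22


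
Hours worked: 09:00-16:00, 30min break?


Total time = (16×60+0) - (9×60+0)
= 960 - 540 = 420 min
Minus break: 420 - 30 = 390 min
= 6h 30m

6h 30m (390 minutes)


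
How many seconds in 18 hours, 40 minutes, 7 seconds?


67207 seconds

Hours: 18 × 3600 = 64800
Minutes: 40 × 60 = 2400
Seconds: 7
Total = 64800 + 2400 + 7 = 67207


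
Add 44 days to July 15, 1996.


August 28, 1996

Start: July 15, 1996
Add 44 days
July 15 → August 1: 31 - 15 + 1 = 17 days (44 - 17 = 27 left)
August 1 + 27 = August 28, 1996


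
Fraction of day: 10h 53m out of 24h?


Total minutes: 10×60 + 53 = 653
Day = 24×60 = 1440 minutes
Fraction = 653/1440 ≈ 0.4535
As a percentage: 653/1440 × 100 ≈ 45.35%

0.4535 (45.35%)


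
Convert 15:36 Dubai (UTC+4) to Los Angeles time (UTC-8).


Time difference = UTC-8 - UTC+4 = -12 hours
New hour = (15 -12) mod 24
= 3 mod 24 = 3
Minutes unchanged → 03:36

03:36


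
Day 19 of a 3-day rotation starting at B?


Shift B

Shifts: A, B, C
Start: B (index 1)
Day 19: (1 + 19 - 1) mod 3
= 19 mod 3
= 1
Index 1 → shift B


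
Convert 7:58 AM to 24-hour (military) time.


07:58

Input: 7:58 AM
AM hour stays: 7


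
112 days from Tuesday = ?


Tuesday

Start: Tuesday (index 1)
(1 + 112) mod 7
= 113 mod 7
= 1
Index 1 → Tuesday


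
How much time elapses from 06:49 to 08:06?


1h 17m

End time in minutes: 8×60 + 6 = 486
Start time in minutes: 6×60 + 49 = 409
Difference = 486 - 409 = 77 minutes
= 1 hours 17 minutes


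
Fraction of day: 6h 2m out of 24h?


0.2514 (25.14%)

Total minutes: 6×60 + 2 = 362
Day = 24×60 = 1440 minutes
Fraction = 362/1440 ≈ 0.2514
As a percentage: 362/1440 × 100 ≈ 25.14%


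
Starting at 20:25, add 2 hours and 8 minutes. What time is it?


22:33

Start: 1225 minutes from midnight
Add: 128 minutes
Total: 1353 minutes
Hours: 1353 ÷ 60 = 22 remainder 33


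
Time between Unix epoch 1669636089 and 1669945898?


309809 seconds (86.1 hours / 3.59 days)

Difference = 1669945898 - 1669636089 = 309809 seconds
In hours: 309809 / 3600 ≈ 86.1
In days: 309809 / 86400 ≈ 3.59


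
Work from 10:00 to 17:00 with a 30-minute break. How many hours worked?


Total time = (17×60+0) - (10×60+0)
= 1020 - 600 = 420 min
Minus break: 420 - 30 = 390 min
= 6h 30m

6h 30m (390 minutes)


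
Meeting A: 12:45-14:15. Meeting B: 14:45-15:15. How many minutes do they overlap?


0 minutes

Meeting A: 765-855 (in minutes from midnight)
Meeting B: 885-915
Overlap start = max(765, 885) = 885
Overlap end = min(855, 915) = 855
Overlap = max(0, 855 - 885) = 0 min


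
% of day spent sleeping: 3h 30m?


14.6%

Time: 210 minutes
Day: 1440 minutes
Percentage = (210/1440) × 100 ≈ 14.6%


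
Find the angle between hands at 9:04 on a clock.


112.0°

Hour hand = 9×30 + 4×0.5 = 272.0°
Minute hand = 4×6 = 24°
Difference = |272.0 - 24| = 248.0°
Since > 180°: 360 - 248.0 = 112.0°


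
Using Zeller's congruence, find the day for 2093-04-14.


Tuesday

Zeller's congruence:
q=14, m=4, k=93, j=20
h = (14 + ⌊13×5/5⌋ + 93 + ⌊93/4⌋ + ⌊20/4⌋ - 2×20) mod 7
= (14 + 13 + 93 + 23 + 5 - 40) mod 7
= 108 mod 7 = 3
h=3 → Tuesday


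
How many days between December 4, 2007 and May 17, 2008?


From December 4, 2007 to May 17, 2008
Rest of December 2007: 31 - 4 = 27
Full months: January 31, February 2008 29, March 31, April 30
Days into May 2008: 17
Total = 27 + 31 + 29 + 31 + 30 + 17 = 165 days

165 days


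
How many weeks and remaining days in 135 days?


19 weeks 2 days

Weeks: 135 ÷ 7 = 19 remainder 2


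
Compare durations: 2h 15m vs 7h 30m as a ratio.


3:10 (0.30)

Duration 1: 135 minutes
Duration 2: 450 minutes
Ratio = 135:450
GCD = 45
Simplified = 3:10
As a decimal: 3/10 = 0.30


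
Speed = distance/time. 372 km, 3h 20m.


111.6 km/h

Distance: 372 km
Time: 3h 20m = 200 min = 200/60 = 10/3 hours
Speed = 372 ÷ (10/3) = 372 × 3 / 10 = 1116/10 = 111.6 km/h


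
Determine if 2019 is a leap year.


Rules: divisible by 4 AND (not by 100 OR by 400)
2019 ÷ 4 = 504 remainder 3 → not divisible by 4
Not divisible by 4 → not a leap year

No


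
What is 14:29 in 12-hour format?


Hour: 14
14 - 12 = 2 → PM

2:29 PM


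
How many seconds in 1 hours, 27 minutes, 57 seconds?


5277 seconds

Hours: 1 × 3600 = 3600
Minutes: 27 × 60 = 1620
Seconds: 57
Total = 3600 + 1620 + 57 = 5277


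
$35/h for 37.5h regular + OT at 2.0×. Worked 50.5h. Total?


$2222.50

Regular: 37.5h × $35 = $1312.50
Overtime: 50.5 - 37.5 = 13.0h
OT pay: 13.0h × $35 × 2.0 = $910.00
Total = $1312.50 + $910.00 = $2222.50


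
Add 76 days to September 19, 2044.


Start: September 19, 2044
Add 76 days
September 19 → October 1: 30 - 19 + 1 = 12 days (76 - 12 = 64 left)
October 1 → November 1: 31 - 1 + 1 = 31 days (64 - 31 = 33 left)
November 1 → December 1: 30 - 1 + 1 = 30 days (33 - 30 = 3 left)
December 1 + 3 = December 4, 2044

December 4, 2044


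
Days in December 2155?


Month: December (month 12)
December has 31 days

31 days


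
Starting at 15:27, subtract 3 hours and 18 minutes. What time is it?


12:09

Start: 927 minutes from midnight
Subtract: 198 minutes
Remaining: 927 - 198 = 729
Hours: 12, Minutes: 9


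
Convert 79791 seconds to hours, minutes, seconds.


Hours: 79791 ÷ 3600 = 22 remainder 591
Minutes: 591 ÷ 60 = 9 remainder 51
Seconds: 51

22h 9m 51s


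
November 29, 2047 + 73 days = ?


Start: November 29, 2047
Add 73 days
November 29 → December 1: 30 - 29 + 1 = 2 days (73 - 2 = 71 left)
December 1 → January 1: 31 - 1 + 1 = 31 days (71 - 31 = 40 left)
January 1 → February 1: 31 - 1 + 1 = 31 days (40 - 31 = 9 left)
February 1 + 9 = February 10, 2048

February 10, 2048


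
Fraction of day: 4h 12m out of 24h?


0.1750 (17.50%)

Total minutes: 4×60 + 12 = 252
Day = 24×60 = 1440 minutes
Fraction = 252/1440 = 0.1750
As a percentage: 252/1440 × 100 = 17.50%


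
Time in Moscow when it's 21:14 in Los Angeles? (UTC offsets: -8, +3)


08:14 (next day)

Time difference = UTC+3 - UTC-8 = +11 hours
New hour = (21 + 11) mod 24
= 32 mod 24 = 8
Minutes unchanged → 08:14; 32 ≥ 24 → next day


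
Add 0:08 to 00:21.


00:29

Start: 21 minutes from midnight
Add: 8 minutes
Total: 29 minutes
Hours: 29 ÷ 60 = 0 remainder 29


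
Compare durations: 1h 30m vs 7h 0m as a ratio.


3:14 (0.21)

Duration 1: 90 minutes
Duration 2: 420 minutes
Ratio = 90:420
GCD = 30
Simplified = 3:14
As a decimal: 3/14 ≈ 0.21


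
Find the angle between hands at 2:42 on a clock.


Hour hand = 2×30 + 42×0.5 = 81.0°
Minute hand = 42×6 = 252°
Difference = |81.0 - 252| = 171.0°

171.0°


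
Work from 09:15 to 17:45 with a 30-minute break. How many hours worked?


Total time = (17×60+45) - (9×60+15)
= 1065 - 555 = 510 min
Minus break: 510 - 30 = 480 min
= 8h 0m

8h 0m (480 minutes)


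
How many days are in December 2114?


Month: December (month 12)
December has 31 days

31 days


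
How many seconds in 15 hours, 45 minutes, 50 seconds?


56750 seconds

Hours: 15 × 3600 = 54000
Minutes: 45 × 60 = 2700
Seconds: 50
Total = 54000 + 2700 + 50 = 56750


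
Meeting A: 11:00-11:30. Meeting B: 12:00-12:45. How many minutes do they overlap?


0 minutes

Meeting A: 660-690 (in minutes from midnight)
Meeting B: 720-765
Overlap start = max(660, 720) = 720
Overlap end = min(690, 765) = 690
Overlap = max(0, 690 - 720) = 0 min


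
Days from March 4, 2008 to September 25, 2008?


205 days

From March 4, 2008 to September 25, 2008
Rest of March 2008: 31 - 4 = 27
Full months: April 30, May 31, June 30, July 31, August 31
Days into September 2008: 25
Total = 27 + 30 + 31 + 30 + 31 + 31 + 25 = 205 days


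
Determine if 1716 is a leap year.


Rules: divisible by 4 AND (not by 100 OR by 400)
1716 ÷ 4 = 429 exactly → divisible by 4
1716 ÷ 100 = 17 remainder 16 → not divisible by 100
Divisible by 4 but not by 100 → leap year

Yes


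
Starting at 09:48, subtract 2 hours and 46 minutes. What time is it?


Start: 588 minutes from midnight
Subtract: 166 minutes
Remaining: 588 - 166 = 422
Hours: 7, Minutes: 2

07:02


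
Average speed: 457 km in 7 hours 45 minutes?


59.0 km/h

Distance: 457 km
Time: 7h 45m = 465 min = 465/60 = 31/4 hours
Speed = 457 ÷ (31/4) = 457 × 4 / 31 = 1828/31 ≈ 59.0 km/h


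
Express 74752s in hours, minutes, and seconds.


Hours: 74752 ÷ 3600 = 20 remainder 2752
Minutes: 2752 ÷ 60 = 45 remainder 52
Seconds: 52

20h 45m 52s


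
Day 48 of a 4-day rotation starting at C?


Shifts: A, B, C, D
Start: C (index 2)
Day 48: (2 + 48 - 1) mod 4
= 49 mod 4
= 1
Index 1 → shift B

Shift B


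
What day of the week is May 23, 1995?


Zeller's congruence:
q=23, m=5, k=95, j=19
h = (23 + ⌊13×6/5⌋ + 95 + ⌊95/4⌋ + ⌊19/4⌋ - 2×19) mod 7
= (23 + 15 + 95 + 23 + 4 - 38) mod 7
= 122 mod 7 = 3
h=3 → Tuesday

Tuesday


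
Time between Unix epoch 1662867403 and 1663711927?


844524 seconds (234.6 hours / 9.77 days)

Difference = 1663711927 - 1662867403 = 844524 seconds
In hours: 844524 / 3600 ≈ 234.6
In days: 844524 / 86400 ≈ 9.77


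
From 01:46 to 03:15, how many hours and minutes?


End time in minutes: 3×60 + 15 = 195
Start time in minutes: 1×60 + 46 = 106
Difference = 195 - 106 = 89 minutes
= 1 hours 29 minutes

1h 29m


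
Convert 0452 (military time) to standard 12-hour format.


4:52 AM

Hour: 4
4 < 12 → AM


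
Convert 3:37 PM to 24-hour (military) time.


Input: 3:37 PM
PM: 3 + 12 = 15

15:37


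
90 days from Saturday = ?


Start: Saturday (index 5)
(5 + 90) mod 7
= 95 mod 7
= 4
Index 4 → Friday

Friday


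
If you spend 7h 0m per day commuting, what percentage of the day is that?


29.2%

Time: 420 minutes
Day: 1440 minutes
Percentage = (420/1440) × 100 ≈ 29.2%


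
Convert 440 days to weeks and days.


62 weeks 6 days

Weeks: 440 ÷ 7 = 62 remainder 6


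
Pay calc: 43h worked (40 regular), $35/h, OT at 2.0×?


$1610.00

Regular: 40h × $35 = $1400.00
Overtime: 43 - 40 = 3h
OT pay: 3h × $35 × 2.0 = $210.00
Total = $1400.00 + $210.00 = $1610.00


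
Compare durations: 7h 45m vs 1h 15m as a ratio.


Duration 1: 465 minutes
Duration 2: 75 minutes
Ratio = 465:75
GCD = 15
Simplified = 31:5
As a decimal: 31/5 = 6.20

31:5 (6.20)


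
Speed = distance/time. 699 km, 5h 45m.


Distance: 699 km
Time: 5h 45m = 345 min = 345/60 = 23/4 hours
Speed = 699 ÷ (23/4) = 699 × 4 / 23 = 2796/23 ≈ 121.6 km/h

121.6 km/h


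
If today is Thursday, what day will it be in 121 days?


Saturday

Start: Thursday (index 3)
(3 + 121) mod 7
= 124 mod 7
= 5
Index 5 → Saturday


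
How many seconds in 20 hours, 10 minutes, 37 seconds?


Hours: 20 × 3600 = 72000
Minutes: 10 × 60 = 600
Seconds: 37
Total = 72000 + 600 + 37 = 72637

72637 seconds


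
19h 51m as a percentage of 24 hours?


Total minutes: 19×60 + 51 = 1191
Day = 24×60 = 1440 minutes
Fraction = 1191/1440 ≈ 0.8271
As a percentage: 1191/1440 × 100 ≈ 82.71%

0.8271 (82.71%)


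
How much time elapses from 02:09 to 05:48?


End time in minutes: 5×60 + 48 = 348
Start time in minutes: 2×60 + 9 = 129
Difference = 348 - 129 = 219 minutes
= 3 hours 39 minutes

3h 39m


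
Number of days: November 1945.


Month: November (month 11)
November has 30 days

30 days


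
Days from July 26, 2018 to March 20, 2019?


From July 26, 2018 to March 20, 2019
Rest of July 2018: 31 - 26 = 5
Full months: August 31, September 30, October 31, November 30, December 31, January 31, February 2019 28
Days into March 2019: 20
Total = 5 + 31 + 30 + 31 + 30 + 31 + 31 + 28 + 20 = 237 days

237 days


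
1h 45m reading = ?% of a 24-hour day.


Time: 105 minutes
Day: 1440 minutes
Percentage = (105/1440) × 100 ≈ 7.3%

7.3%


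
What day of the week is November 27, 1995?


Zeller's congruence:
q=27, m=11, k=95, j=19
h = (27 + ⌊13×12/5⌋ + 95 + ⌊95/4⌋ + ⌊19/4⌋ - 2×19) mod 7
= (27 + 31 + 95 + 23 + 4 - 38) mod 7
= 142 mod 7 = 2
h=2 → Monday

Monday


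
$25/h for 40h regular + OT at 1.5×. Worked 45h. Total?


Regular: 40h × $25 = $1000.00
Overtime: 45 - 40 = 5h
OT pay: 5h × $25 × 1.5 = $187.50
Total = $1000.00 + $187.50 = $1187.50

$1187.50


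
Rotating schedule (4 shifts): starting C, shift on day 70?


Shifts: A, B, C, D
Start: C (index 2)
Day 70: (2 + 70 - 1) mod 4
= 71 mod 4
= 3
Index 3 → shift D

Shift D


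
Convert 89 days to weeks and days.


Weeks: 89 ÷ 7 = 12 remainder 5

12 weeks 5 days


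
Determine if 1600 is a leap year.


Rules: divisible by 4 AND (not by 100 OR by 400)
1600 ÷ 4 = 400 exactly → divisible by 4
1600 ÷ 100 = 16 exactly → divisible by 100
1600 ÷ 400 = 4 exactly → divisible by 400
Divisible by 400 → leap year

Yes


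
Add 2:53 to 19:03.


21:56

Start: 1143 minutes from midnight
Add: 173 minutes
Total: 1316 minutes
Hours: 1316 ÷ 60 = 21 remainder 56


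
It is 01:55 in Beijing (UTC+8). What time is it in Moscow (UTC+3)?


Time difference = UTC+3 - UTC+8 = -5 hours
New hour = (1 -5) mod 24
= -4 mod 24 = 20
Minutes unchanged → 20:55; -4 < 0 → previous day

20:55 (previous day)


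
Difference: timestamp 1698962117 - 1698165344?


Difference = 1698962117 - 1698165344 = 796773 seconds
In hours: 796773 / 3600 ≈ 221.3
In days: 796773 / 86400 ≈ 9.22

796773 seconds (221.3 hours / 9.22 days)


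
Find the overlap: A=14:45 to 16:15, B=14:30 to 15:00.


15 minutes

Meeting A: 885-975 (in minutes from midnight)
Meeting B: 870-900
Overlap start = max(885, 870) = 885
Overlap end = min(975, 900) = 900
Overlap = max(0, 900 - 885) = 15 min


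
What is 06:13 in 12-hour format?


Hour: 6
6 < 12 → AM

6:13 AM


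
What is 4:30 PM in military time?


Input: 4:30 PM
PM: 4 + 12 = 16

16:30


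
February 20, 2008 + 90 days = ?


May 20, 2008

Start: February 20, 2008
Add 90 days
February 20 → March 1: 29 - 20 + 1 = 10 days (90 - 10 = 80 left)
March 1 → April 1: 31 - 1 + 1 = 31 days (80 - 31 = 49 left)
April 1 → May 1: 30 - 1 + 1 = 30 days (49 - 30 = 19 left)
May 1 + 19 = May 20, 2008


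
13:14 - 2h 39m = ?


Start: 794 minutes from midnight
Subtract: 159 minutes
Remaining: 794 - 159 = 635
Hours: 10, Minutes: 35

10:35


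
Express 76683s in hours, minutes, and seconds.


Hours: 76683 ÷ 3600 = 21 remainder 1083
Minutes: 1083 ÷ 60 = 18 remainder 3
Seconds: 3

21h 18m 3s


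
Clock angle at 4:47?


138.5°

Hour hand = 4×30 + 47×0.5 = 143.5°
Minute hand = 47×6 = 282°
Difference = |143.5 - 282| = 138.5°


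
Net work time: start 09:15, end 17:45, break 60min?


Total time = (17×60+45) - (9×60+15)
= 1065 - 555 = 510 min
Minus break: 510 - 60 = 450 min
= 7h 30m

7h 30m (450 minutes)


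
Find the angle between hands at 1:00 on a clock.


30.0°

Hour hand = 1×30 + 0×0.5 = 30.0°
Minute hand = 0×6 = 0°
Difference = |30.0 - 0| = 30.0°


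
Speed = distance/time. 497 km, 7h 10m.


Distance: 497 km
Time: 7h 10m = 430 min = 430/60 = 43/6 hours
Speed = 497 ÷ (43/6) = 497 × 6 / 43 = 2982/43 ≈ 69.3 km/h

69.3 km/h


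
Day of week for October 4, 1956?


Zeller's congruence:
q=4, m=10, k=56, j=19
h = (4 + ⌊13×11/5⌋ + 56 + ⌊56/4⌋ + ⌊19/4⌋ - 2×19) mod 7
= (4 + 28 + 56 + 14 + 4 - 38) mod 7
= 68 mod 7 = 5
h=5 → Thursday

Thursday


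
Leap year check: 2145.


No

Rules: divisible by 4 AND (not by 100 OR by 400)
2145 ÷ 4 = 536 remainder 1 → not divisible by 4
Not divisible by 4 → not a leap year


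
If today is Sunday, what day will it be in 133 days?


Sunday

Start: Sunday (index 6)
(6 + 133) mod 7
= 139 mod 7
= 6
Index 6 → Sunday


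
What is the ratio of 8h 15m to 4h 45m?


Duration 1: 495 minutes
Duration 2: 285 minutes
Ratio = 495:285
GCD = 15
Simplified = 33:19
As a decimal: 33/19 ≈ 1.74

33:19 (1.74)


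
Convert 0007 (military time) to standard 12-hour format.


Hour: 0
0 → 12 AM (midnight)

12:07 AM


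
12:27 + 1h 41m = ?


14:08

Start: 747 minutes from midnight
Add: 101 minutes
Total: 848 minutes
Hours: 848 ÷ 60 = 14 remainder 8


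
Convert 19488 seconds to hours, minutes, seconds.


5h 24m 48s

Hours: 19488 ÷ 3600 = 5 remainder 1488
Minutes: 1488 ÷ 60 = 24 remainder 48
Seconds: 48


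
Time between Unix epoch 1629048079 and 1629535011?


Difference = 1629535011 - 1629048079 = 486932 seconds
In hours: 486932 / 3600 ≈ 135.3
In days: 486932 / 86400 ≈ 5.64

486932 seconds (135.3 hours / 5.64 days)


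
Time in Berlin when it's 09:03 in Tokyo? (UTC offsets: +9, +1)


Time difference = UTC+1 - UTC+9 = -8 hours
New hour = (9 -8) mod 24
= 1 mod 24 = 1
Minutes unchanged → 01:03

01:03


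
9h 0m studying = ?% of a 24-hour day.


37.5%

Time: 540 minutes
Day: 1440 minutes
Percentage = (540/1440) × 100 = 37.5%


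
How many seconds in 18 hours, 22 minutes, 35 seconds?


Hours: 18 × 3600 = 64800
Minutes: 22 × 60 = 1320
Seconds: 35
Total = 64800 + 1320 + 35 = 66155

66155 seconds


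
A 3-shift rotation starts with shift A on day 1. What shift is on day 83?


Shift B

Shifts: A, B, C
Start: A (index 0)
Day 83: (0 + 83 - 1) mod 3
= 82 mod 3
= 1
Index 1 → shift B


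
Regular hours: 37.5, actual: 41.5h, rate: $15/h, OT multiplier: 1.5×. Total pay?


Regular: 37.5h × $15 = $562.50
Overtime: 41.5 - 37.5 = 4.0h
OT pay: 4.0h × $15 × 1.5 = $90.00
Total = $562.50 + $90.00 = $652.50

$652.50


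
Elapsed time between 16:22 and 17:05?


0h 43m

End time in minutes: 17×60 + 5 = 1025
Start time in minutes: 16×60 + 22 = 982
Difference = 1025 - 982 = 43 minutes
= 0 hours 43 minutes


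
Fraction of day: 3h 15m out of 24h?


Total minutes: 3×60 + 15 = 195
Day = 24×60 = 1440 minutes
Fraction = 195/1440 ≈ 0.1354
As a percentage: 195/1440 × 100 ≈ 13.54%

0.1354 (13.54%)


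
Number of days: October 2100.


31 days

Month: October (month 10)
October has 31 days


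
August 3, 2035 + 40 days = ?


September 12, 2035

Start: August 3, 2035
Add 40 days
August 3 → September 1: 31 - 3 + 1 = 29 days (40 - 29 = 11 left)
September 1 + 11 = September 12, 2035


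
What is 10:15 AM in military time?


10:15

Input: 10:15 AM
AM hour stays: 10


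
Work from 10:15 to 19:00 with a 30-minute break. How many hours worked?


8h 15m (495 minutes)

Total time = (19×60+0) - (10×60+15)
= 1140 - 615 = 525 min
Minus break: 525 - 30 = 495 min
= 8h 15m


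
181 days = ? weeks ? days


25 weeks 6 days

Weeks: 181 ÷ 7 = 25 remainder 6


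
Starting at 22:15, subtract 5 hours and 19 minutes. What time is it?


16:56

Start: 1335 minutes from midnight
Subtract: 319 minutes
Remaining: 1335 - 319 = 1016
Hours: 16, Minutes: 56


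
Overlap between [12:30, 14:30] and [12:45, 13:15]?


Meeting A: 750-870 (in minutes from midnight)
Meeting B: 765-795
Overlap start = max(750, 765) = 765
Overlap end = min(870, 795) = 795
Overlap = max(0, 795 - 765) = 30 min

30 minutes


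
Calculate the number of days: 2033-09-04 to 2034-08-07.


337 days

From September 4, 2033 to August 7, 2034
Rest of September 2033: 30 - 4 = 26
Full months: October 31, November 30, December 31, January 31, February 2034 28, March 31, April 30, May 31, June 30, July 31
Days into August 2034: 7
Total = 26 + 31 + 30 + 31 + 31 + 28 + 31 + 30 + 31 + 30 + 31 + 7 = 337 days


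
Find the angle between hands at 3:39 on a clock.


124.5°

Hour hand = 3×30 + 39×0.5 = 109.5°
Minute hand = 39×6 = 234°
Difference = |109.5 - 234| = 124.5°


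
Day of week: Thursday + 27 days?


Wednesday

Start: Thursday (index 3)
(3 + 27) mod 7
= 30 mod 7
= 2
Index 2 → Wednesday


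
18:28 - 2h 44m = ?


15:44

Start: 1108 minutes from midnight
Subtract: 164 minutes
Remaining: 1108 - 164 = 944
Hours: 15, Minutes: 44


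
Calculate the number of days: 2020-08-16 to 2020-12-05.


From August 16, 2020 to December 5, 2020
Rest of August 2020: 31 - 16 = 15
Full months: September 30, October 31, November 30
Days into December 2020: 5
Total = 15 + 30 + 31 + 30 + 5 = 111 days

111 days


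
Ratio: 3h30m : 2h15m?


14:9 (1.56)

Duration 1: 210 minutes
Duration 2: 135 minutes
Ratio = 210:135
GCD = 15
Simplified = 14:9
As a decimal: 14/9 ≈ 1.56


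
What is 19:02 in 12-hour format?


7:02 PM

Hour: 19
19 - 12 = 7 → PM


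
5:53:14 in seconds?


21194 seconds

Hours: 5 × 3600 = 18000
Minutes: 53 × 60 = 3180
Seconds: 14
Total = 18000 + 3180 + 14 = 21194


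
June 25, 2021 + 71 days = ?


Start: June 25, 2021
Add 71 days
June 25 → July 1: 30 - 25 + 1 = 6 days (71 - 6 = 65 left)
July 1 → August 1: 31 - 1 + 1 = 31 days (65 - 31 = 34 left)
August 1 → September 1: 31 - 1 + 1 = 31 days (34 - 31 = 3 left)
September 1 + 3 = September 4, 2021

September 4, 2021


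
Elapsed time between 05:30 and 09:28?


3h 58m

End time in minutes: 9×60 + 28 = 568
Start time in minutes: 5×60 + 30 = 330
Difference = 568 - 330 = 238 minutes
= 3 hours 58 minutes


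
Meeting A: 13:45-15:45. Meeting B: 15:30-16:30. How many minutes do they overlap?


Meeting A: 825-945 (in minutes from midnight)
Meeting B: 930-990
Overlap start = max(825, 930) = 930
Overlap end = min(945, 990) = 945
Overlap = max(0, 945 - 930) = 15 min

15 minutes


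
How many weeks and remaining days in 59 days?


Weeks: 59 ÷ 7 = 8 remainder 3

8 weeks 3 days


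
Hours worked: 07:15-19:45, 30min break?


Total time = (19×60+45) - (7×60+15)
= 1185 - 435 = 750 min
Minus break: 750 - 30 = 720 min
= 12h 0m

12h 0m (720 minutes)


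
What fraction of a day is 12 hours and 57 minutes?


Total minutes: 12×60 + 57 = 777
Day = 24×60 = 1440 minutes
Fraction = 777/1440 ≈ 0.5396
As a percentage: 777/1440 × 100 ≈ 53.96%

0.5396 (53.96%)


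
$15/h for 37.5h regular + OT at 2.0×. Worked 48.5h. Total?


$892.50

Regular: 37.5h × $15 = $562.50
Overtime: 48.5 - 37.5 = 11.0h
OT pay: 11.0h × $15 × 2.0 = $330.00
Total = $562.50 + $330.00 = $892.50


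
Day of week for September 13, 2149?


Saturday

Zeller's congruence:
q=13, m=9, k=49, j=21
h = (13 + ⌊13×10/5⌋ + 49 + ⌊49/4⌋ + ⌊21/4⌋ - 2×21) mod 7
= (13 + 26 + 49 + 12 + 5 - 42) mod 7
= 63 mod 7 = 0
h=0 → Saturday


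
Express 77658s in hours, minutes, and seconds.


Hours: 77658 ÷ 3600 = 21 remainder 2058
Minutes: 2058 ÷ 60 = 34 remainder 18
Seconds: 18

21h 34m 18s


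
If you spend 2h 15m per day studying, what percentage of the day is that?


9.4%

Time: 135 minutes
Day: 1440 minutes
Percentage = (135/1440) × 100 ≈ 9.4%


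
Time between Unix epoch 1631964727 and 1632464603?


Difference = 1632464603 - 1631964727 = 499876 seconds
In hours: 499876 / 3600 ≈ 138.9
In days: 499876 / 86400 ≈ 5.79

499876 seconds (138.9 hours / 5.79 days)


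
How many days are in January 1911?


31 days

Month: January (month 1)
January has 31 days


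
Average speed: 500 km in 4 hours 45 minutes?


Distance: 500 km
Time: 4h 45m = 285 min = 285/60 = 19/4 hours
Speed = 500 ÷ (19/4) = 500 × 4 / 19 = 2000/19 ≈ 105.3 km/h

105.3 km/h


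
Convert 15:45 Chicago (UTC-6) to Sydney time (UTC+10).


Time difference = UTC+10 - UTC-6 = +16 hours
New hour = (15 + 16) mod 24
= 31 mod 24 = 7
Minutes unchanged → 07:45; 31 ≥ 24 → next day

07:45 (next day)


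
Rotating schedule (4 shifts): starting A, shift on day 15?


Shift C

Shifts: A, B, C, D
Start: A (index 0)
Day 15: (0 + 15 - 1) mod 4
= 14 mod 4
= 2
Index 2 → shift C


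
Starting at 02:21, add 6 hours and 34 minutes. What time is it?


08:55

Start: 141 minutes from midnight
Add: 394 minutes
Total: 535 minutes
Hours: 535 ÷ 60 = 8 remainder 55


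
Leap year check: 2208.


Yes

Rules: divisible by 4 AND (not by 100 OR by 400)
2208 ÷ 4 = 552 exactly → divisible by 4
2208 ÷ 100 = 22 remainder 8 → not divisible by 100
Divisible by 4 but not by 100 → leap year


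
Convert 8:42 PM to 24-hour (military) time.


20:42

Input: 8:42 PM
PM: 8 + 12 = 20


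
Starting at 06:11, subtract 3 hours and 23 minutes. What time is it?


Start: 371 minutes from midnight
Subtract: 203 minutes
Remaining: 371 - 203 = 168
Hours: 2, Minutes: 48

02:48


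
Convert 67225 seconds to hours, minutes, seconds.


18h 40m 25s

Hours: 67225 ÷ 3600 = 18 remainder 2425
Minutes: 2425 ÷ 60 = 40 remainder 25
Seconds: 25


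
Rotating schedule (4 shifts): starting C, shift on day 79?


Shift A

Shifts: A, B, C, D
Start: C (index 2)
Day 79: (2 + 79 - 1) mod 4
= 80 mod 4
= 0
Index 0 → shift A


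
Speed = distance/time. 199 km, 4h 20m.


45.9 km/h

Distance: 199 km
Time: 4h 20m = 260 min = 260/60 = 13/3 hours
Speed = 199 ÷ (13/3) = 199 × 3 / 13 = 597/13 ≈ 45.9 km/h


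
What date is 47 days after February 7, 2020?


Start: February 7, 2020
Add 47 days
February 7 → March 1: 29 - 7 + 1 = 23 days (47 - 23 = 24 left)
March 1 + 24 = March 25, 2020

March 25, 2020


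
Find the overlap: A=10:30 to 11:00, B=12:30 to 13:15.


Meeting A: 630-660 (in minutes from midnight)
Meeting B: 750-795
Overlap start = max(630, 750) = 750
Overlap end = min(660, 795) = 660
Overlap = max(0, 660 - 750) = 0 min

0 minutes


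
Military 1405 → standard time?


Hour: 14
14 - 12 = 2 → PM

2:05 PM


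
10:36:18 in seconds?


Hours: 10 × 3600 = 36000
Minutes: 36 × 60 = 2160
Seconds: 18
Total = 36000 + 2160 + 18 = 38178

38178 seconds


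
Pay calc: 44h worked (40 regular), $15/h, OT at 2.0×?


$720.00

Regular: 40h × $15 = $600.00
Overtime: 44 - 40 = 4h
OT pay: 4h × $15 × 2.0 = $120.00
Total = $600.00 + $120.00 = $720.00


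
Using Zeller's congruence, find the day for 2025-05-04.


Zeller's congruence:
q=4, m=5, k=25, j=20
h = (4 + ⌊13×6/5⌋ + 25 + ⌊25/4⌋ + ⌊20/4⌋ - 2×20) mod 7
= (4 + 15 + 25 + 6 + 5 - 40) mod 7
= 15 mod 7 = 1
h=1 → Sunday

Sunday


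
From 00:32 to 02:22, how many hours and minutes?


End time in minutes: 2×60 + 22 = 142
Start time in minutes: 0×60 + 32 = 32
Difference = 142 - 32 = 110 minutes
= 1 hours 50 minutes

1h 50m


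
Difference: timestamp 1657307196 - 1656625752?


681444 seconds (189.3 hours / 7.89 days)

Difference = 1657307196 - 1656625752 = 681444 seconds
In hours: 681444 / 3600 ≈ 189.3
In days: 681444 / 86400 ≈ 7.89


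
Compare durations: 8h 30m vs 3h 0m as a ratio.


Duration 1: 510 minutes
Duration 2: 180 minutes
Ratio = 510:180
GCD = 30
Simplified = 17:6
As a decimal: 17/6 ≈ 2.83

17:6 (2.83)


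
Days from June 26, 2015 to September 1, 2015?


From June 26, 2015 to September 1, 2015
Rest of June 2015: 30 - 26 = 4
Full months: July 31, August 31
Days into September 2015: 1
Total = 4 + 31 + 31 + 1 = 67 days

67 days


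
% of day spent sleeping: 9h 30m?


Time: 570 minutes
Day: 1440 minutes
Percentage = (570/1440) × 100 ≈ 39.6%

39.6%


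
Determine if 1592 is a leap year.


Yes

Rules: divisible by 4 AND (not by 100 OR by 400)
1592 ÷ 4 = 398 exactly → divisible by 4
1592 ÷ 100 = 15 remainder 92 → not divisible by 100
Divisible by 4 but not by 100 → leap year


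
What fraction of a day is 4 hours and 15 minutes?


Total minutes: 4×60 + 15 = 255
Day = 24×60 = 1440 minutes
Fraction = 255/1440 ≈ 0.1771
As a percentage: 255/1440 × 100 ≈ 17.71%

0.1771 (17.71%)


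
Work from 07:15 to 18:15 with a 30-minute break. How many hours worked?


Total time = (18×60+15) - (7×60+15)
= 1095 - 435 = 660 min
Minus break: 660 - 30 = 630 min
= 10h 30m

10h 30m (630 minutes)


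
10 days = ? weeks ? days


1 weeks 3 days

Weeks: 10 ÷ 7 = 1 remainder 3


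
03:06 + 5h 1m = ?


08:07

Start: 186 minutes from midnight
Add: 301 minutes
Total: 487 minutes
Hours: 487 ÷ 60 = 8 remainder 7


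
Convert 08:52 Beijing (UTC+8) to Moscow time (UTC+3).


03:52

Time difference = UTC+3 - UTC+8 = -5 hours
New hour = (8 -5) mod 24
= 3 mod 24 = 3
Minutes unchanged → 03:52


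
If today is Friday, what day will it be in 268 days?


Sunday

Start: Friday (index 4)
(4 + 268) mod 7
= 272 mod 7
= 6
Index 6 → Sunday


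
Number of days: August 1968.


Month: August (month 8)
August has 31 days

31 days


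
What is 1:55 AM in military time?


01:55

Input: 1:55 AM
AM hour stays: 1


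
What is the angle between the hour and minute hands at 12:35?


Hour hand (12 ≡ 0 on the dial): 0×30 + 35×0.5 = 17.5°
Minute hand = 35×6 = 210°
Difference = |17.5 - 210| = 192.5°
Since > 180°: 360 - 192.5 = 167.5°

167.5°


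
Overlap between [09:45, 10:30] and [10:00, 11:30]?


30 minutes

Meeting A: 585-630 (in minutes from midnight)
Meeting B: 600-690
Overlap start = max(585, 600) = 600
Overlap end = min(630, 690) = 630
Overlap = max(0, 630 - 600) = 30 min


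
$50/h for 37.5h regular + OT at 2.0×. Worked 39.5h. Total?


Regular: 37.5h × $50 = $1875.00
Overtime: 39.5 - 37.5 = 2.0h
OT pay: 2.0h × $50 × 2.0 = $200.00
Total = $1875.00 + $200.00 = $2075.00

$2075.00


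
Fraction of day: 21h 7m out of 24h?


0.8799 (87.99%)

Total minutes: 21×60 + 7 = 1267
Day = 24×60 = 1440 minutes
Fraction = 1267/1440 ≈ 0.8799
As a percentage: 1267/1440 × 100 ≈ 87.99%


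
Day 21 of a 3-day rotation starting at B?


Shifts: A, B, C
Start: B (index 1)
Day 21: (1 + 21 - 1) mod 3
= 21 mod 3
= 0
Index 0 → shift A

Shift A


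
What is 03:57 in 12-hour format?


Hour: 3
3 < 12 → AM

3:57 AM


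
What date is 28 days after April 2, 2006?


April 30, 2006

Start: April 2, 2006
Add 28 days
April 2 + 28 = April 30, 2006


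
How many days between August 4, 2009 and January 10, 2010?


159 days

From August 4, 2009 to January 10, 2010
Rest of August 2009: 31 - 4 = 27
Full months: September 30, October 31, November 30, December 31
Days into January 2010: 10
Total = 27 + 30 + 31 + 30 + 31 + 10 = 159 days


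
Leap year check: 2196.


Yes

Rules: divisible by 4 AND (not by 100 OR by 400)
2196 ÷ 4 = 549 exactly → divisible by 4
2196 ÷ 100 = 21 remainder 96 → not divisible by 100
Divisible by 4 but not by 100 → leap year


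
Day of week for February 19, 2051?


Zeller's congruence:
q=19, m=14, k=50, j=20
h = (19 + ⌊13×15/5⌋ + 50 + ⌊50/4⌋ + ⌊20/4⌋ - 2×20) mod 7
= (19 + 39 + 50 + 12 + 5 - 40) mod 7
= 85 mod 7 = 1
h=1 → Sunday

Sunday


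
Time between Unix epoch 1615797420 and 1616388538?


591118 seconds (164.2 hours / 6.84 days)

Difference = 1616388538 - 1615797420 = 591118 seconds
In hours: 591118 / 3600 ≈ 164.2
In days: 591118 / 86400 ≈ 6.84


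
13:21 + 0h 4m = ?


Start: 801 minutes from midnight
Add: 4 minutes
Total: 805 minutes
Hours: 805 ÷ 60 = 13 remainder 25

13:25


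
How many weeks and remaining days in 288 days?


41 weeks 1 days

Weeks: 288 ÷ 7 = 41 remainder 1


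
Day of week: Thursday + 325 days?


Start: Thursday (index 3)
(3 + 325) mod 7
= 328 mod 7
= 6
Index 6 → Sunday

Sunday


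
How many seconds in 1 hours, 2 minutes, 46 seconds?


Hours: 1 × 3600 = 3600
Minutes: 2 × 60 = 120
Seconds: 46
Total = 3600 + 120 + 46 = 3766

3766 seconds


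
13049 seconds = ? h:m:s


Hours: 13049 ÷ 3600 = 3 remainder 2249
Minutes: 2249 ÷ 60 = 37 remainder 29
Seconds: 29

3h 37m 29s


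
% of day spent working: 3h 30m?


Time: 210 minutes
Day: 1440 minutes
Percentage = (210/1440) × 100 ≈ 14.6%

14.6%


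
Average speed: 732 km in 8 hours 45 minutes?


Distance: 732 km
Time: 8h 45m = 525 min = 525/60 = 35/4 hours
Speed = 732 ÷ (35/4) = 732 × 4 / 35 = 2928/35 ≈ 83.7 km/h

83.7 km/h


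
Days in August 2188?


31 days

Month: August (month 8)
August has 31 days


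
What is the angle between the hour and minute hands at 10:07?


Hour hand = 10×30 + 7×0.5 = 303.5°
Minute hand = 7×6 = 42°
Difference = |303.5 - 42| = 261.5°
Since > 180°: 360 - 261.5 = 98.5°

98.5°


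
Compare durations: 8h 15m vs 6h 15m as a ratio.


33:25 (1.32)

Duration 1: 495 minutes
Duration 2: 375 minutes
Ratio = 495:375
GCD = 15
Simplified = 33:25
As a decimal: 33/25 = 1.32


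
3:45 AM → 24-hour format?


Input: 3:45 AM
AM hour stays: 3

03:45


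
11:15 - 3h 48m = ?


Start: 675 minutes from midnight
Subtract: 228 minutes
Remaining: 675 - 228 = 447
Hours: 7, Minutes: 27

07:27


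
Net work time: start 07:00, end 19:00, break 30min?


11h 30m (690 minutes)

Total time = (19×60+0) - (7×60+0)
= 1140 - 420 = 720 min
Minus break: 720 - 30 = 690 min
= 11h 30m


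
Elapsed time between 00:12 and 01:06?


End time in minutes: 1×60 + 6 = 66
Start time in minutes: 0×60 + 12 = 12
Difference = 66 - 12 = 54 minutes
= 0 hours 54 minutes

0h 54m


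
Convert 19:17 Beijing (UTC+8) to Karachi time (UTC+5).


16:17

Time difference = UTC+5 - UTC+8 = -3 hours
New hour = (19 -3) mod 24
= 16 mod 24 = 16
Minutes unchanged → 16:17


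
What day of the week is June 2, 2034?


Zeller's congruence:
q=2, m=6, k=34, j=20
h = (2 + ⌊13×7/5⌋ + 34 + ⌊34/4⌋ + ⌊20/4⌋ - 2×20) mod 7
= (2 + 18 + 34 + 8 + 5 - 40) mod 7
= 27 mod 7 = 6
h=6 → Friday

Friday


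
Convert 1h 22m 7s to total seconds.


Hours: 1 × 3600 = 3600
Minutes: 22 × 60 = 1320
Seconds: 7
Total = 3600 + 1320 + 7 = 4927

4927 seconds


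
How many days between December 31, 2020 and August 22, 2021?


234 days

From December 31, 2020 to August 22, 2021
Rest of December 2020: 31 - 31 = 0
Full months: January 31, February 2021 28, March 31, April 30, May 31, June 30, July 31
Days into August 2021: 22
Total = 0 + 31 + 28 + 31 + 30 + 31 + 30 + 31 + 22 = 234 days
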